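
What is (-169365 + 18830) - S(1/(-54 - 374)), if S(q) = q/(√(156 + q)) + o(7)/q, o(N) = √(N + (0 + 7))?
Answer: -150535 + 428*√14 + √7144069/14288138 ≈ -1.4893e+5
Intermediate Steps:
o(N) = √(7 + N) (o(N) = √(N + 7) = √(7 + N))
S(q) = q/√(156 + q) + √14/q (S(q) = q/(√(156 + q)) + √(7 + 7)/q = q/√(156 + q) + √14/q)
(-169365 + 18830) - S(1/(-54 - 374)) = (-169365 + 18830) - ((1/(-54 - 374))² + √(2184 + 14/(-54 - 374)))/((1/(-54 - 374))*√(156 + 1/(-54 - 374))) = -150535 - ((1/(-428))² + √(2184 + 14/(-428)))/((1/(-428))*√(156 + 1/(-428))) = -150535 - ((-1/428)² + √(2184 + 14*(-1/428)))/((-1/428)*√(156 - 1/428)) = -150535 - (-428)*(1/183184 + √(2184 - 7/214))/√(66767/428) = -150535 - (-428)*2*√7144069/66767*(1/183184 + √(467369/214)) = -150535 - (-428)*2*√7144069/66767*(1/183184 + √100016966/214) = -150535 - (-856)*√7144069*(1/183184 + √100016966/214)/66767 = -150535 + 856*√7144069*(1/183184 + √100016966/214)/66767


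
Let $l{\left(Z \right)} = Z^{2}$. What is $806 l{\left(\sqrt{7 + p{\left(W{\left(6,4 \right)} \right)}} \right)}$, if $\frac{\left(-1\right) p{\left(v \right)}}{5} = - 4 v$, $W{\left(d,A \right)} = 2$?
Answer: $37882$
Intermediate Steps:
$p{\left(v \right)} = 20 v$ ($p{\left(v \right)} = - 5 \left(- 4 v\right) = 20 v$)
$806 l{\left(\sqrt{7 + p{\left(W{\left(6,4 \right)} \right)}} \right)} = 806 \left(\sqrt{7 + 20 \cdot 2}\right)^{2} = 806 \left(\sqrt{7 + 40}\right)^{2} = 806 \left(\sqrt{47}\right)^{2} = 806 \cdot 47 = 37882$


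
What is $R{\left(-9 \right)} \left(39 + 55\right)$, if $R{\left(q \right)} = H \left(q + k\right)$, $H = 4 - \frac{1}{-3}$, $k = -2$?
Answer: $- \frac{13442}{3} \approx -4480.7$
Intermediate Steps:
$H = \frac{13}{3}$ ($H = 4 - - \frac{1}{3} = 4 + \frac{1}{3} = \frac{13}{3} \approx 4.3333$)
$R{\left(q \right)} = - \frac{26}{3} + \frac{13 q}{3}$ ($R{\left(q \right)} = \frac{13 \left(q - 2\right)}{3} = \frac{13 \left(-2 + q\right)}{3} = - \frac{26}{3} + \frac{13 q}{3}$)
$R{\left(-9 \right)} \left(39 + 55\right) = \left(- \frac{26}{3} + \frac{13}{3} \left(-9\right)\right) \left(39 + 55\right) = \left(- \frac{26}{3} - 39\right) 94 = \left(- \frac{143}{3}\right) 94 = - \frac{13442}{3}$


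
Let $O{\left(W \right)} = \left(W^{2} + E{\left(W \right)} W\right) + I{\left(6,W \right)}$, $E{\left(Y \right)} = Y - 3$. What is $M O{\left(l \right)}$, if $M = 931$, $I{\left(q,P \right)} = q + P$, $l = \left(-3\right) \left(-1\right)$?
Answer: $16758$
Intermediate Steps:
$l = 3$
$I{\left(q,P \right)} = P + q$
$E{\left(Y \right)} = -3 + Y$
$O{\left(W \right)} = 6 + W + W^{2} + W \left(-3 + W\right)$ ($O{\left(W \right)} = \left(W^{2} + \left(-3 + W\right) W\right) + \left(W + 6\right) = \left(W^{2} + W \left(-3 + W\right)\right) + \left(6 + W\right) = 6 + W + W^{2} + W \left(-3 + W\right)$)
$M O{\left(l \right)} = 931 \left(6 - 6 + 2 \cdot 3^{2}\right) = 931 \left(6 - 6 + 2 \cdot 9\right) = 931 \left(6 - 6 + 18\right) = 931 \cdot 18 = 16758$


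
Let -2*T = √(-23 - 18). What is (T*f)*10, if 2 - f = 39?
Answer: 185*I*√41 ≈ 1184.6*I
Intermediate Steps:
f = -37 (f = 2 - 1*39 = 2 - 39 = -37)
T = -I*√41/2 (T = -√(-23 - 18)/2 = -I*√41/2 ≈ -3.2016*I)
(T*f)*10 = (-I*√41/2*(-37))*10 = (37*I*√41/2)*10 = 185*I*√41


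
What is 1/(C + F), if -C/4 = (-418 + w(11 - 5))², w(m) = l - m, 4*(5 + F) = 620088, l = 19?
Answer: -1/501083 ≈ -1.9957e-6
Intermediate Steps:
F = 155017 (F = -5 + (¼)*620088 = -5 + 155022 = 155017)
w(m) = 19 - m
C = -656100 (C = -4*(-418 + (19 - (11 - 5)))² = -4*(-418 + (19 - 1*6))² = -4*(-418 + (19 - 6))² = -4*(-418 + 13)² = -4*(-405)² = -4*164025 = -656100)
1/(C + F) = 1/(-656100 + 155017) = 1/(-501083) = -1/501083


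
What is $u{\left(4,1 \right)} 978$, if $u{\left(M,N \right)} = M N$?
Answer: $3912$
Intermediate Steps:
$u{\left(4,1 \right)} 978 = 4 \cdot 1 \cdot 978 = 4 \cdot 978 = 3912$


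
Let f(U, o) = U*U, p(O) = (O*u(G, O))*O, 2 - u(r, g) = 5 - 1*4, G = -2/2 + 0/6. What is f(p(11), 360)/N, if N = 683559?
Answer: 14641/683559 ≈ 0.021419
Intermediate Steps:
G = -1 (G = -2*½ + 0*(⅙) = -1 + 0 = -1)
u(r, g) = 1 (u(r, g) = 2 - (5 - 1*4) = 2 - (5 - 4) = 2 - 1*1 = 2 - 1 = 1)
p(O) = O² (p(O) = (O*1)*O = O*O = O²)
f(U, o) = U²
f(p(11), 360)/N = (11²)²/683559 = 121²*(1/683559) = 14641*(1/683559) = 14641/683559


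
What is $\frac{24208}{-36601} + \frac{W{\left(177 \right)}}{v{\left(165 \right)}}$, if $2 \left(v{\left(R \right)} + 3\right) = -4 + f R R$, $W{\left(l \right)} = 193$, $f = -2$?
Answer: $- \frac{39191049}{58626190} \approx -0.66849$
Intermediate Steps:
$v{\left(R \right)} = -5 - R^{2}$ ($v{\left(R \right)} = -3 + \frac{-4 - 2 R R}{2} = -3 + \frac{-4 - 2 R^{2}}{2} = -3 - \left(2 + R^{2}\right) = -5 - R^{2}$)
$\frac{24208}{-36601} + \frac{W{\left(177 \right)}}{v{\left(165 \right)}} = \frac{24208}{-36601} + \frac{193}{-5 - 165^{2}} = 24208 \left(- \frac{1}{36601}\right) + \frac{193}{-5 - 27225} = - \frac{1424}{2153} + \frac{193}{-5 - 27225} = - \frac{1424}{2153} + \frac{193}{-27230} = - \frac{1424}{2153} + 193 \left(- \frac{1}{27230}\right) = - \frac{1424}{2153} - \frac{193}{27230} = - \frac{39191049}{58626190}$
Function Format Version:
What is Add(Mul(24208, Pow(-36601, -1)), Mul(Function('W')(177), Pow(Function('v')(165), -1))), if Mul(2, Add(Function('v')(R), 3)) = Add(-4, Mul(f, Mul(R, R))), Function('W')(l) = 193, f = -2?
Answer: Rational(-39191049, 58626190) ≈ -0.66849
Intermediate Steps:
Function('v')(R) = Add(-5, Mul(-1, Pow(R, 2))) (Function('v')(R) = Add(-3, Mul(Rational(1, 2), Add(-4, Mul(-2, Mul(R, R))))) = Add(-3, Mul(Rational(1, 2), Add(-4, Mul(-2, Pow(R, 2))))) = Add(-3, Add(-2, Mul(-1, Pow(R, 2)))) = Add(-5, Mul(-1, Pow(R, 2))))
Add(Mul(24208, Pow(-36601, -1)), Mul(Function('W')(177), Pow(Function('v')(165), -1))) = Add(Mul(24208, Pow(-36601, -1)), Mul(193, Pow(Add(-5, Mul(-1, Pow(165, 2))), -1))) = Add(Mul(24208, Rational(-1, 36601)), Mul(193, Pow(Add(-5, Mul(-1, 27225)), -1))) = Add(Rational(-1424, 2153), Mul(193, Pow(Add(-5, -27225), -1))) = Add(Rational(-1424, 2153), Mul(193, Pow(-27230, -1))) = Add(Rational(-1424, 2153), Mul(193, Rational(-1, 27230))) = Add(Rational(-1424, 2153), Rational(-193, 27230)) = Rational(-39191049, 58626190)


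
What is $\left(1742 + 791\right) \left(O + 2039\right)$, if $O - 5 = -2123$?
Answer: $-200107$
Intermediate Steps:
$O = -2118$ ($O = 5 - 2123 = -2118$)
$\left(1742 + 791\right) \left(O + 2039\right) = \left(1742 + 791\right) \left(-2118 + 2039\right) = 2533 \left(-79\right) = -200107$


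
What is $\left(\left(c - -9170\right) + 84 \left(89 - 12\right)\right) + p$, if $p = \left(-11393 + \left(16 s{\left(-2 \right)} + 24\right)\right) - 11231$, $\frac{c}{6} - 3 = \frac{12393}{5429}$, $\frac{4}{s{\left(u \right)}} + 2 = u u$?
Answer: $- \frac{37450890}{5429} \approx -6898.3$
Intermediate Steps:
$s{\left(u \right)} = \frac{4}{-2 + u^{2}}$ ($s{\left(u \right)} = \frac{4}{-2 + u u} = \frac{4}{-2 + u^{2}}$)
$c = \frac{172080}{5429}$ ($c = 18 + 6 \cdot \frac{12393}{5429} = 18 + \frac{74358}{5429} = \frac{172080}{5429} \approx 31.696$)
$p = -22568$ ($p = \left(-11393 + \left(16 \frac{4}{-2 + \left(-2\right)^{2}} + 24\right)\right) - 11231 = \left(-11393 + \left(16 \frac{4}{-2 + 4} + 24\right)\right) - 11231 = \left(-11393 + \left(16 \cdot \frac{4}{2} + 24\right)\right) - 11231 = \left(-11393 + \left(16 \cdot 4 \cdot \frac{1}{2} + 24\right)\right) - 11231 = \left(-11393 + \left(16 \cdot 2 + 24\right)\right) - 11231 = \left(-11393 + \left(32 + 24\right)\right) - 11231 = \left(-11393 + 56\right) - 11231 = -11337 - 11231 = -22568$)
$\left(\left(c - -9170\right) + 84 \left(89 - 12\right)\right) + p = \left(\left(\frac{172080}{5429} - -9170\right) + 84 \left(89 - 12\right)\right) - 22568 = \left(\left(\frac{172080}{5429} + 9170\right) + 84 \cdot 77\right) - 22568 = \left(\frac{49956010}{5429} + 6468\right) - 22568 = \frac{85070782}{5429} - 22568 = - \frac{37450890}{5429}$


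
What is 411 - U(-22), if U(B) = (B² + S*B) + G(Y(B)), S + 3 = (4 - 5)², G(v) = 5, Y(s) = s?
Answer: -122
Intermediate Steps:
S = -2 (S = -3 + (4 - 5)² = -3 + (-1)² = -3 + 1 = -2)
U(B) = 5 + B² - 2*B (U(B) = (B² - 2*B) + 5 = 5 + B² - 2*B)
411 - U(-22) = 411 - (5 + (-22)² - 2*(-22)) = 411 - (5 + 484 + 44) = 411 - 1*533 = 411 - 533 = -122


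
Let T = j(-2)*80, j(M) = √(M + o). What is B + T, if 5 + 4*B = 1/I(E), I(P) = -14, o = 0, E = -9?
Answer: -71/56 + 80*I*√2 ≈ -1.2679 + 113.14*I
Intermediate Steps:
j(M) = √M (j(M) = √(M + 0) = √M)
B = -71/56 (B = -5/4 + (¼)/(-14) = -5/4 + (¼)*(-1/14) = -5/4 - 1/56 = -71/56 ≈ -1.2679)
T = 80*I*√2 (T = √(-2)*80 = (I*√2)*80 = 80*I*√2 ≈ 113.14*I)
B + T = -71/56 + 80*I*√2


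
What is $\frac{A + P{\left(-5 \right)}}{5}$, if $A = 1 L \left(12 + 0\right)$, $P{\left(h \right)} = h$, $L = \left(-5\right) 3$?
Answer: $-37$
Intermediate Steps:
$L = -15$
$A = -180$ ($A = 1 \left(-15\right) \left(12 + 0\right) = \left(-15\right) 12 = -180$)
$\frac{A + P{\left(-5 \right)}}{5} = \frac{-180 - 5}{5} = \frac{1}{5} \left(-185\right) = -37$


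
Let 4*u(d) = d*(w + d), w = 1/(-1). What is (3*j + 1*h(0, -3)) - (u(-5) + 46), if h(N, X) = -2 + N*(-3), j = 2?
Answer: -99/2 ≈ -49.500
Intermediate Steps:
w = -1
h(N, X) = -2 - 3*N
u(d) = d*(-1 + d)/4 (u(d) = (d*(-1 + d))/4 = d*(-1 + d)/4)
(3*j + 1*h(0, -3)) - (u(-5) + 46) = (3*2 + 1*(-2 - 3*0)) - ((¼)*(-5)*(-1 - 5) + 46) = (6 + 1*(-2 + 0)) - ((¼)*(-5)*(-6) + 46) = (6 + 1*(-2)) - (15/2 + 46) = (6 - 2) - 1*107/2 = 4 - 107/2 = -99/2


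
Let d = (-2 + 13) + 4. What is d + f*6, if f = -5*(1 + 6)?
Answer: -195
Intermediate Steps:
f = -35 (f = -5*7 = -35)
d = 15 (d = 11 + 4 = 15)
d + f*6 = 15 - 35*6 = 15 - 210 = -195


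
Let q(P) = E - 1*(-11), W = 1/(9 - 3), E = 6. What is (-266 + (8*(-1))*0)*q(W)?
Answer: -4522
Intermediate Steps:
W = 1/6 ≈ 0.16667
q(P) = 17 (q(P) = 6 - 1*(-11) = 6 + 11 = 17)
(-266 + (8*(-1))*0)*q(W) = (-266 + (8*(-1))*0)*17 = (-266 - 8*0)*17 = (-266 + 0)*17 = -266*17 = -4522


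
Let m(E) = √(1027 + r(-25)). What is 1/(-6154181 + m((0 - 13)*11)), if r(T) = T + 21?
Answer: -559471/3443085798158 - √1023/37873943779738 ≈ -1.6249e-7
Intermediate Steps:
r(T) = 21 + T
m(E) = √1023 (m(E) = √(1027 + (21 - 25)) = √(1027 - 4) = √1023)
1/(-6154181 + m((0 - 13)*11)) = 1/(-6154181 + √1023)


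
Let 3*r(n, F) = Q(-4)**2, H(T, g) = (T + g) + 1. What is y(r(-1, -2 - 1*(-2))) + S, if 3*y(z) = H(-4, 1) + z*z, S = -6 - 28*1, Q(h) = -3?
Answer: -95/3 ≈ -31.667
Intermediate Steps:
H(T, g) = 1 + T + g
r(n, F) = 3 (r(n, F) = (1/3)*(-3)**2 = (1/3)*9 = 3)
S = -34 (S = -6 - 28 = -34)
y(z) = -2/3 + z**2/3 (y(z) = ((1 - 4 + 1) + z*z)/3 = (-2 + z**2)/3 = -2/3 + z**2/3)
y(r(-1, -2 - 1*(-2))) + S = (-2/3 + (1/3)*3**2) - 34 = (-2/3 + (1/3)*9) - 34 = (-2/3 + 3) - 34 = 7/3 - 34 = -95/3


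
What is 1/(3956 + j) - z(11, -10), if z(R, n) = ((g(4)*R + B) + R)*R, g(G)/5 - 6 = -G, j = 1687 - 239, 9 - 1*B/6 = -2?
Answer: -11116027/5404 ≈ -2057.0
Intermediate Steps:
B = 66 (B = 54 - 6*(-2) = 54 + 12 = 66)
j = 1448
g(G) = 30 - 5*G (g(G) = 30 + 5*(-G) = 30 - 5*G)
z(R, n) = R*(66 + 11*R) (z(R, n) = (((30 - 5*4)*R + 66) + R)*R = (((30 - 20)*R + 66) + R)*R = ((10*R + 66) + R)*R = ((66 + 10*R) + R)*R = (66 + 11*R)*R = R*(66 + 11*R))
1/(3956 + j) - z(11, -10) = 1/(3956 + 1448) - 11*11*(6 + 11) = 1/5404 - 11*11*17 = 1/5404 - 1*2057 = 1/5404 - 2057 = -11116027/5404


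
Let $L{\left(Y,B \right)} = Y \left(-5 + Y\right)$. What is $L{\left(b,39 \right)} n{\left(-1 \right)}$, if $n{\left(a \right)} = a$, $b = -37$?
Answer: $-1554$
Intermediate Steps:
$L{\left(b,39 \right)} n{\left(-1 \right)} = - 37 \left(-5 - 37\right) \left(-1\right) = \left(-37\right) \left(-42\right) \left(-1\right) = 1554 \left(-1\right) = -1554$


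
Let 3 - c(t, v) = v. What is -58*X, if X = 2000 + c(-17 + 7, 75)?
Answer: -111824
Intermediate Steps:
c(t, v) = 3 - v
X = 1928 (X = 2000 + (3 - 1*75) = 2000 + (3 - 75) = 2000 - 72 = 1928)
-58*X = -58*1928 = -111824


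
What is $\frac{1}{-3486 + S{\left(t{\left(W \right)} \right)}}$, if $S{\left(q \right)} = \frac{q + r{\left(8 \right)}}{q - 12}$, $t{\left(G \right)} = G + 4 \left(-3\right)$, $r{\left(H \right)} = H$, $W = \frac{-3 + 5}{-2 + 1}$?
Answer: $- \frac{13}{45315} \approx -0.00028688$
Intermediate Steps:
$W = -2$ ($W = \frac{2}{-1} = 2 \left(-1\right) = -2$)
$t{\left(G \right)} = -12 + G$ ($t{\left(G \right)} = G - 12 = -12 + G$)
$S{\left(q \right)} = \frac{8 + q}{-12 + q}$ ($S{\left(q \right)} = \frac{q + 8}{q - 12} = \frac{8 + q}{-12 + q}$)
$\frac{1}{-3486 + S{\left(t{\left(W \right)} \right)}} = \frac{1}{-3486 + \frac{8 - 14}{-12 - 14}} = \frac{1}{-3486 + \frac{1}{-26} \left(-6\right)} = \frac{1}{-3486 - - \frac{3}{13}} = \frac{1}{-3486 + \frac{3}{13}} = \frac{1}{- \frac{45315}{13}} = - \frac{13}{45315}$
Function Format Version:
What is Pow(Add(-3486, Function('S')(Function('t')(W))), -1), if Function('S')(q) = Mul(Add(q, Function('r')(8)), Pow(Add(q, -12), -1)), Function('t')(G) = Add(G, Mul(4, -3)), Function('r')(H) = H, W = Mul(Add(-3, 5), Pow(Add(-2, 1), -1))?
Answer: Rational(-13, 45315) ≈ -0.00028688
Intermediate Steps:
W = -2 (W = Mul(2, Pow(-1, -1)) = Mul(2, -1) = -2)
Function('t')(G) = Add(-12, G) (Function('t')(G) = Add(G, -12) = Add(-12, G))
Function('S')(q) = Mul(Pow(Add(-12, q), -1), Add(8, q)) (Function('S')(q) = Mul(Add(q, 8), Pow(Add(q, -12), -1)) = Mul(Add(8, q), Pow(Add(-12, q), -1)) = Mul(Pow(Add(-12, q), -1), Add(8, q)))
Pow(Add(-3486, Function('S')(Function('t')(W))), -1) = Pow(Add(-3486, Mul(Pow(Add(-12, Add(-12, -2)), -1), Add(8, Add(-12, -2)))), -1) = Pow(Add(-3486, Mul(Pow(Add(-12, -14), -1), Add(8, -14))), -1) = Pow(Add(-3486, Mul(Pow(-26, -1), -6)), -1) = Pow(Add(-3486, Mul(Rational(-1, 26), -6)), -1) = Pow(Add(-3486, Rational(3, 13)), -1) = Pow(Rational(-45315, 13), -1) = Rational(-13, 45315)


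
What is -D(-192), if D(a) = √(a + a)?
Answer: -8*I*√6 ≈ -19.596*I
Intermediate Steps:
D(a) = √2*√a (D(a) = √(2*a) = √2*√a)
-D(-192) = -√2*√(-192) = -√2*8*I*√3 = -8*I*√6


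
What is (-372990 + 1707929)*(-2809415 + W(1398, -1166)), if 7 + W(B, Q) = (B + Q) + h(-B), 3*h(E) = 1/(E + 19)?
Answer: -15514152487624109/4137 ≈ -3.7501e+12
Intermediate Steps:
h(E) = 1/(3*(19 + E)) (h(E) = 1/(3*(E + 19)) = 1/(3*(19 + E)))
W(B, Q) = -7 + B + Q + 1/(3*(19 - B)) (W(B, Q) = -7 + ((B + Q) + 1/(3*(19 - B))) = -7 + (B + Q + 1/(3*(19 - B))) = -7 + B + Q + 1/(3*(19 - B)))
(-372990 + 1707929)*(-2809415 + W(1398, -1166)) = (-372990 + 1707929)*(-2809415 + (-⅓ + (-19 + 1398)*(-7 + 1398 - 1166))/(-19 + 1398)) = 1334939*(-2809415 + (-⅓ + 1379*225)/1379) = 1334939*(-2809415 + (-⅓ + 310275)/1379) = 1334939*(-2809415 + (1/1379)*(930824/3)) = 1334939*(-2809415 + 930824/4137) = 1334939*(-11621619031/4137) = -15514152487624109/4137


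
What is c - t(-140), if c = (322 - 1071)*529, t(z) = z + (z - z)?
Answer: -396081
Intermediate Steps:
t(z) = z (t(z) = z + 0 = z)
c = -396221 (c = -749*529 = -396221)
c - t(-140) = -396221 - 1*(-140) = -396221 + 140 = -396081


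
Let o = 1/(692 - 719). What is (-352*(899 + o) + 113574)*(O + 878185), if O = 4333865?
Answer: -9515893338100/9 ≈ -1.0573e+12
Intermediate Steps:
o = -1/27 (o = 1/(-27) = -1/27 ≈ -0.037037)
(-352*(899 + o) + 113574)*(O + 878185) = (-352*(899 - 1/27) + 113574)*(4333865 + 878185) = (-352*24272/27 + 113574)*5212050 = (-8543744/27 + 113574)*5212050 = -5477246/27*5212050 = -9515893338100/9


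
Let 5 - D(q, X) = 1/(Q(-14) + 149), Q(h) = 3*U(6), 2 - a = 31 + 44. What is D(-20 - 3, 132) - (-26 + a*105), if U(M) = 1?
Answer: 1169791/152 ≈ 7696.0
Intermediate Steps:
a = -73 (a = 2 - (31 + 44) = 2 - 1*75 = 2 - 75 = -73)
Q(h) = 3 (Q(h) = 3*1 = 3)
D(q, X) = 759/152 (D(q, X) = 5 - 1/(3 + 149) = 5 - 1/152 = 759/152)
D(-20 - 3, 132) - (-26 + a*105) = 759/152 - (-26 - 73*105) = 759/152 - (-26 - 7665) = 759/152 - 1*(-7691) = 759/152 + 7691 = 1169791/152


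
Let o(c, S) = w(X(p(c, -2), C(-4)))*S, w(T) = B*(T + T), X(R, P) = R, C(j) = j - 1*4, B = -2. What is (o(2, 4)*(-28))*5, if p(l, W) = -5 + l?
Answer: -6720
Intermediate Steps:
C(j) = -4 + j (C(j) = j - 4 = -4 + j)
w(T) = -4*T (w(T) = -2*(T + T) = -4*T)
o(c, S) = S*(20 - 4*c) (o(c, S) = (-4*(-5 + c))*S = (20 - 4*c)*S = S*(20 - 4*c))
(o(2, 4)*(-28))*5 = ((4*4*(5 - 1*2))*(-28))*5 = ((4*4*(5 - 2))*(-28))*5 = ((4*4*3)*(-28))*5 = (48*(-28))*5 = -1344*5 = -6720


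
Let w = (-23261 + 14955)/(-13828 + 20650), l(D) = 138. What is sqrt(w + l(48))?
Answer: sqrt(176828135)/1137 ≈ 11.695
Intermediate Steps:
w = -4153/3411 (w = -8306/6822 = -8306*1/6822 = -4153/3411 ≈ -1.2175)
sqrt(w + l(48)) = sqrt(-4153/3411 + 138) = sqrt(466565/3411) = sqrt(176828135)/1137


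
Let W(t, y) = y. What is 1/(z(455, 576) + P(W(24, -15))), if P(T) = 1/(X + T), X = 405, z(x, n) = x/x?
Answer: 390/391 ≈ 0.99744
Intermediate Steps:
z(x, n) = 1
P(T) = 1/(405 + T)
1/(z(455, 576) + P(W(24, -15))) = 1/(1 + 1/(405 - 15)) = 1/(1 + 1/390) = 1/(391/390) = 390/391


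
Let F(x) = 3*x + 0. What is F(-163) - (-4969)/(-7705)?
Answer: -3772714/7705 ≈ -489.65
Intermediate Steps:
F(x) = 3*x
F(-163) - (-4969)/(-7705) = 3*(-163) - (-4969)/(-7705) = -489 - (-4969)*(-1)/7705 = -489 - 1*4969/7705 = -489 - 4969/7705 = -3772714/7705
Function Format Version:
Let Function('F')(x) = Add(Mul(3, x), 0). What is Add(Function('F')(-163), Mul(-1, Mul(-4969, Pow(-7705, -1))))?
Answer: Rational(-3772714, 7705) ≈ -489.65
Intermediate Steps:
Function('F')(x) = Mul(3, x)
Add(Function('F')(-163), Mul(-1, Mul(-4969, Pow(-7705, -1)))) = Add(Mul(3, -163), Mul(-1, Mul(-4969, Pow(-7705, -1)))) = Add(-489, Mul(-1, Mul(-4969, Rational(-1, 7705)))) = Add(-489, Mul(-1, Rational(4969, 7705))) = Add(-489, Rational(-4969, 7705)) = Rational(-3772714, 7705)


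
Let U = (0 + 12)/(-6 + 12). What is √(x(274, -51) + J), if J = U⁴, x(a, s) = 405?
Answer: √421 ≈ 20.518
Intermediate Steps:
U = 2 (U = 12/6 = 12*(⅙) = 2)
J = 16 (J = 2⁴ = 16)
√(x(274, -51) + J) = √(405 + 16) = √421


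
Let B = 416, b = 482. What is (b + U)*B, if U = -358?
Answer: 51584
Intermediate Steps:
(b + U)*B = (482 - 358)*416 = 124*416 = 51584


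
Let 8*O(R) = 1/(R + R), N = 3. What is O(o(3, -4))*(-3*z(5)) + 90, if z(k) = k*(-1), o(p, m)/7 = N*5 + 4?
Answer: 191535/2128 ≈ 90.007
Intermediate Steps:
o(p, m) = 133 (o(p, m) = 7*(3*5 + 4) = 7*(15 + 4) = 7*19 = 133)
z(k) = -k
O(R) = 1/(16*R) (O(R) = 1/(8*(R + R)) = 1/(8*((2*R))) = (1/(2*R))/8 = 1/(16*R))
O(o(3, -4))*(-3*z(5)) + 90 = ((1/16)/133)*(-(-3)*5) + 90 = ((1/16)*(1/133))*(-3*(-5)) + 90 = (1/2128)*15 + 90 = 15/2128 + 90 = 191535/2128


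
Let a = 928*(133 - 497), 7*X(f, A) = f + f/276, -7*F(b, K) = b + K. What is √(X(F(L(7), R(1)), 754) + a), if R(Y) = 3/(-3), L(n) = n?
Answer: I*√35023638470/322 ≈ 581.2*I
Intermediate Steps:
R(Y) = -1 (R(Y) = 3*(-⅓) = -1)
F(b, K) = -K/7 - b/7 (F(b, K) = -(b + K)/7 = -(K + b)/7 = -K/7 - b/7)
X(f, A) = 277*f/1932 (X(f, A) = (f + f/276)/7 = (277*f/276)/7 = 277*f/1932)
a = -337792 (a = 928*(-364) = -337792)
√(X(F(L(7), R(1)), 754) + a) = √(277*(-⅐*(-1) - ⅐*7)/1932 - 337792) = √(277*(⅐ - 1)/1932 - 337792) = √((277/1932)*(-6/7) - 337792) = √(-277/2254 - 337792) = √(-761383445/2254) = I*√35023638470/322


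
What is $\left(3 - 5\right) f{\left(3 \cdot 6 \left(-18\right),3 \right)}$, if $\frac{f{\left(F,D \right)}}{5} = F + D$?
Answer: $3210$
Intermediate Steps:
$f{\left(F,D \right)} = 5 D + 5 F$ ($f{\left(F,D \right)} = 5 \left(F + D\right) = 5 \left(D + F\right) = 5 D + 5 F$)
$\left(3 - 5\right) f{\left(3 \cdot 6 \left(-18\right),3 \right)} = \left(3 - 5\right) \left(5 \cdot 3 + 5 \cdot 3 \cdot 6 \left(-18\right)\right) = - 2 \left(15 + 5 \cdot 18 \left(-18\right)\right) = - 2 \left(15 + 5 \left(-324\right)\right) = - 2 \left(15 - 1620\right) = \left(-2\right) \left(-1605\right) = 3210$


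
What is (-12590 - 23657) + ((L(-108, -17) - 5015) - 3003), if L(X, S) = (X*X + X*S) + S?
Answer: -30782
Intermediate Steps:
L(X, S) = S + X² + S*X (L(X, S) = (X² + S*X) + S = S + X² + S*X)
(-12590 - 23657) + ((L(-108, -17) - 5015) - 3003) = (-12590 - 23657) + (((-17 + (-108)² - 17*(-108)) - 5015) - 3003) = -36247 + (((-17 + 11664 + 1836) - 5015) - 3003) = -36247 + ((13483 - 5015) - 3003) = -36247 + (8468 - 3003) = -36247 + 5465 = -30782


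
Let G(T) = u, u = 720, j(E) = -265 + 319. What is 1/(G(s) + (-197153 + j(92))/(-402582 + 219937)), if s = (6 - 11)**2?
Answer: 182645/131701499 ≈ 0.0013868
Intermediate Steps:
j(E) = 54
s = 25 (s = (-5)**2 = 25)
G(T) = 720
1/(G(s) + (-197153 + j(92))/(-402582 + 219937)) = 1/(720 + (-197153 + 54)/(-402582 + 219937)) = 1/(720 - 197099/(-182645)) = 1/(720 - 197099*(-1/182645)) = 1/(720 + 197099/182645) = 1/(131701499/182645) = 182645/131701499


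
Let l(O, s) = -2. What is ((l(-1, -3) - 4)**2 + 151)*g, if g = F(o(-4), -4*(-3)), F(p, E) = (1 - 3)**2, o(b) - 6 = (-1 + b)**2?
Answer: 748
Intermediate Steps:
o(b) = 6 + (-1 + b)**2
F(p, E) = 4 (F(p, E) = (-2)**2 = 4)
g = 4
((l(-1, -3) - 4)**2 + 151)*g = ((-2 - 4)**2 + 151)*4 = ((-6)**2 + 151)*4 = (36 + 151)*4 = 187*4 = 748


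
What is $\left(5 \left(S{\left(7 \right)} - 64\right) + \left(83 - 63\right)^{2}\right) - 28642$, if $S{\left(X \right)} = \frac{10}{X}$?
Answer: $- \frac{199884}{7} \approx -28555.0$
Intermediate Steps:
$\left(5 \left(S{\left(7 \right)} - 64\right) + \left(83 - 63\right)^{2}\right) - 28642 = \left(5 \left(\frac{10}{7} - 64\right) + \left(83 - 63\right)^{2}\right) - 28642 = \left(5 \left(10 \cdot \frac{1}{7} - 64\right) + 20^{2}\right) - 28642 = \left(5 \left(\frac{10}{7} - 64\right) + 400\right) - 28642 = \left(5 \left(- \frac{438}{7}\right) + 400\right) - 28642 = \left(- \frac{2190}{7} + 400\right) - 28642 = \frac{610}{7} - 28642 = - \frac{199884}{7}$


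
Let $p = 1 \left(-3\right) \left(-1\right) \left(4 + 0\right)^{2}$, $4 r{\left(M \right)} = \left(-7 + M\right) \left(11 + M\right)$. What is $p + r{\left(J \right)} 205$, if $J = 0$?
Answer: $- \frac{15593}{4} \approx -3898.3$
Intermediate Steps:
$r{\left(M \right)} = \frac{\left(-7 + M\right) \left(11 + M\right)}{4}$
$p = 48$ ($p = \left(-3\right) \left(-1\right) 4^{2} = 3 \cdot 16 = 48$)
$p + r{\left(J \right)} 205 = 48 + \left(- \frac{77}{4} + 0 + \frac{0^{2}}{4}\right) 205 = 48 + \left(- \frac{77}{4} + 0 + \frac{1}{4} \cdot 0\right) 205 = 48 + \left(- \frac{77}{4} + 0 + 0\right) 205 = 48 - \frac{15785}{4} = - \frac{15593}{4}$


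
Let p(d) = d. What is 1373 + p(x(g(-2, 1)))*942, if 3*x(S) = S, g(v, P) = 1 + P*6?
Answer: 3571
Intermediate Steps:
g(v, P) = 1 + 6*P
x(S) = S/3
1373 + p(x(g(-2, 1)))*942 = 1373 + ((1 + 6*1)/3)*942 = 1373 + ((1 + 6)/3)*942 = 1373 + ((1/3)*7)*942 = 1373 + (7/3)*942 = 1373 + 2198 = 3571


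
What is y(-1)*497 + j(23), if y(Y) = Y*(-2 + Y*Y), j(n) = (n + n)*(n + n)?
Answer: 2613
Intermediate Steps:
j(n) = 4*n² (j(n) = (2*n)*(2*n) = 4*n²)
y(Y) = Y*(-2 + Y²)
y(-1)*497 + j(23) = -(-2 + (-1)²)*497 + 4*23² = -(-2 + 1)*497 + 4*529 = -1*(-1)*497 + 2116 = 1*497 + 2116 = 497 + 2116 = 2613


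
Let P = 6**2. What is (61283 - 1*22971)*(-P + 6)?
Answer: -1149360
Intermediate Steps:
P = 36
(61283 - 1*22971)*(-P + 6) = (61283 - 1*22971)*(-1*36 + 6) = (61283 - 22971)*(-36 + 6) = 38312*(-30) = -1149360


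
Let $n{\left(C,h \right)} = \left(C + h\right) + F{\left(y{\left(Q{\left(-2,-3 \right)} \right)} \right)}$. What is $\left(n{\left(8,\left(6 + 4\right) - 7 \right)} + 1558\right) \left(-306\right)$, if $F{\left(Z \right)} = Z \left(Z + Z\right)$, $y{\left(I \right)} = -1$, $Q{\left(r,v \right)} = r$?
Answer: $-480726$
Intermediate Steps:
$F{\left(Z \right)} = 2 Z^{2}$ ($F{\left(Z \right)} = Z 2 Z = 2 Z^{2}$)
$n{\left(C,h \right)} = 2 + C + h$ ($n{\left(C,h \right)} = \left(C + h\right) + 2 \left(-1\right)^{2} = \left(C + h\right) + 2 \cdot 1 = \left(C + h\right) + 2 = 2 + C + h$)
$\left(n{\left(8,\left(6 + 4\right) - 7 \right)} + 1558\right) \left(-306\right) = \left(\left(2 + 8 + \left(\left(6 + 4\right) - 7\right)\right) + 1558\right) \left(-306\right) = \left(\left(2 + 8 + \left(10 - 7\right)\right) + 1558\right) \left(-306\right) = \left(\left(2 + 8 + 3\right) + 1558\right) \left(-306\right) = \left(13 + 1558\right) \left(-306\right) = 1571 \left(-306\right) = -480726$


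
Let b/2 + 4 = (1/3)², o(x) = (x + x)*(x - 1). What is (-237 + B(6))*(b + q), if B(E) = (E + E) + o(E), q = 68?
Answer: -29810/3 ≈ -9936.7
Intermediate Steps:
o(x) = 2*x*(-1 + x) (o(x) = (2*x)*(-1 + x) = 2*x*(-1 + x))
b = -70/9 (b = -8 + 2*(1/3)² = -8 + 2*(⅓)² = -8 + 2*(⅑) = -8 + 2/9 = -70/9 ≈ -7.7778)
B(E) = 2*E + 2*E*(-1 + E) (B(E) = (E + E) + 2*E*(-1 + E) = 2*E + 2*E*(-1 + E))
(-237 + B(6))*(b + q) = (-237 + 2*6²)*(-70/9 + 68) = (-237 + 2*36)*(542/9) = (-237 + 72)*(542/9) = -165*542/9 = -29810/3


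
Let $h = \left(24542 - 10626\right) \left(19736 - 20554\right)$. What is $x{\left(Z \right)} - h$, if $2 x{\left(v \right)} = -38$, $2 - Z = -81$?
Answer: $11383269$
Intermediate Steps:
$Z = 83$ ($Z = 2 - -81 = 2 + 81 = 83$)
$x{\left(v \right)} = -19$ ($x{\left(v \right)} = \frac{1}{2} \left(-38\right) = -19$)
$h = -11383288$ ($h = 13916 \left(-818\right) = -11383288$)
$x{\left(Z \right)} - h = -19 - -11383288 = -19 + 11383288 = 11383269$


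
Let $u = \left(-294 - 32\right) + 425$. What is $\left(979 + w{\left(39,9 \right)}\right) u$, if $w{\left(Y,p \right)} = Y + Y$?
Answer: $104643$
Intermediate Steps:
$w{\left(Y,p \right)} = 2 Y$
$u = 99$ ($u = -326 + 425 = 99$)
$\left(979 + w{\left(39,9 \right)}\right) u = \left(979 + 2 \cdot 39\right) 99 = \left(979 + 78\right) 99 = 1057 \cdot 99 = 104643$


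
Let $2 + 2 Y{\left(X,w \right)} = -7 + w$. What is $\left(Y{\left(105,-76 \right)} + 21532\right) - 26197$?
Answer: $- \frac{9415}{2} \approx -4707.5$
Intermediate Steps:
$Y{\left(X,w \right)} = - \frac{9}{2} + \frac{w}{2}$ ($Y{\left(X,w \right)} = -1 + \frac{-7 + w}{2} = -1 + \left(- \frac{7}{2} + \frac{w}{2}\right) = - \frac{9}{2} + \frac{w}{2}$)
$\left(Y{\left(105,-76 \right)} + 21532\right) - 26197 = \left(\left(- \frac{9}{2} + \frac{1}{2} \left(-76\right)\right) + 21532\right) - 26197 = \left(\left(- \frac{9}{2} - 38\right) + 21532\right) - 26197 = \left(- \frac{85}{2} + 21532\right) - 26197 = \frac{42979}{2} - 26197 = - \frac{9415}{2}$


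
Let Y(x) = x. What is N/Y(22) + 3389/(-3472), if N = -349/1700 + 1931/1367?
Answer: -20440529247/22188597200 ≈ -0.92122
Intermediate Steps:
N = 2805617/2323900 (N = -349*1/1700 + 1931*(1/1367) = -349/1700 + 1931/1367 = 2805617/2323900 ≈ 1.2073)
N/Y(22) + 3389/(-3472) = (2805617/2323900)/22 + 3389/(-3472) = (2805617/2323900)*(1/22) + 3389*(-1/3472) = 2805617/51125800 - 3389/3472 = -20440529247/22188597200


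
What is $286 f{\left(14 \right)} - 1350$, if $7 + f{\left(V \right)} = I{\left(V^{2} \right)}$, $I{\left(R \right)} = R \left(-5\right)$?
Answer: $-283632$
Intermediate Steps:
$I{\left(R \right)} = - 5 R$
$f{\left(V \right)} = -7 - 5 V^{2}$
$286 f{\left(14 \right)} - 1350 = 286 \left(-7 - 5 \cdot 14^{2}\right) - 1350 = 286 \left(-7 - 980\right) - 1350 = 286 \left(-987\right) - 1350 = -282282 - 1350 = -283632$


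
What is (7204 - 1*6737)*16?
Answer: 7472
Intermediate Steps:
(7204 - 1*6737)*16 = (7204 - 6737)*16 = 467*16 = 7472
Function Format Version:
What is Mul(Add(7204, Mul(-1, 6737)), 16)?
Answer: 7472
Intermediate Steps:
Mul(Add(7204, Mul(-1, 6737)), 16) = Mul(Add(7204, -6737), 16) = Mul(467, 16) = 7472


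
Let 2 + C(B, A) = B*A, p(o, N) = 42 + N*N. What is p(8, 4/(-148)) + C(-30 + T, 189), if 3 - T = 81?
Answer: -27889267/1369 ≈ -20372.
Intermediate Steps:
T = -78 (T = 3 - 1*81 = 3 - 81 = -78)
p(o, N) = 42 + N²
C(B, A) = -2 + A*B (C(B, A) = -2 + B*A = -2 + A*B)
p(8, 4/(-148)) + C(-30 + T, 189) = (42 + (4/(-148))²) + (-2 + 189*(-30 - 78)) = (42 + (4*(-1/148))²) + (-2 + 189*(-108)) = (42 + (-1/37)²) + (-2 - 20412) = (42 + 1/1369) - 20414 = 57499/1369 - 20414 = -27889267/1369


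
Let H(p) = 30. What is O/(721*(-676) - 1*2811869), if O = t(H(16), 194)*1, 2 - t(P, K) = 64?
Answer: 62/3299265 ≈ 1.8792e-5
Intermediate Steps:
t(P, K) = -62 (t(P, K) = 2 - 1*64 = 2 - 64 = -62)
O = -62 (O = -62*1 = -62)
O/(721*(-676) - 1*2811869) = -62/(721*(-676) - 1*2811869) = -62/(-487396 - 2811869) = -62/(-3299265) = -62*(-1/3299265) = 62/3299265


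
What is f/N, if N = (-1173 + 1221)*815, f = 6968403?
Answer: 2322801/13040 ≈ 178.13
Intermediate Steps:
N = 39120 (N = 48*815 = 39120)
f/N = 6968403/39120 = 6968403*(1/39120) = 2322801/13040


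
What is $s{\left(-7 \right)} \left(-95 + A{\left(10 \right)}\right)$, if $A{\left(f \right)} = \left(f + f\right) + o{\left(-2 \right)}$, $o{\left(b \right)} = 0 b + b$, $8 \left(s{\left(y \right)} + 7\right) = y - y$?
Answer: $539$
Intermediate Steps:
$s{\left(y \right)} = -7$ ($s{\left(y \right)} = -7 + \frac{y - y}{8} = -7 + \frac{1}{8} \cdot 0 = -7 + 0 = -7$)
$o{\left(b \right)} = b$ ($o{\left(b \right)} = 0 + b = b$)
$A{\left(f \right)} = -2 + 2 f$ ($A{\left(f \right)} = \left(f + f\right) - 2 = 2 f - 2 = -2 + 2 f$)
$s{\left(-7 \right)} \left(-95 + A{\left(10 \right)}\right) = - 7 \left(-95 + \left(-2 + 2 \cdot 10\right)\right) = - 7 \left(-95 + \left(-2 + 20\right)\right) = - 7 \left(-95 + 18\right) = \left(-7\right) \left(-77\right) = 539$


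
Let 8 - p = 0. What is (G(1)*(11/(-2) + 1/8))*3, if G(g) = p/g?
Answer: -129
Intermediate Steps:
p = 8 (p = 8 - 1*0 = 8 + 0 = 8)
G(g) = 8/g
(G(1)*(11/(-2) + 1/8))*3 = ((8/1)*(11/(-2) + 1/8))*3 = ((8*1)*(11*(-½) + 1*(⅛)))*3 = (8*(-11/2 + ⅛))*3 = (8*(-43/8))*3 = -43*3 = -129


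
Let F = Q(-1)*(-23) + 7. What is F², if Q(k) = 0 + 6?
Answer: 17161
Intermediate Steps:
Q(k) = 6
F = -131 (F = 6*(-23) + 7 = -138 + 7 = -131)
F² = (-131)² = 17161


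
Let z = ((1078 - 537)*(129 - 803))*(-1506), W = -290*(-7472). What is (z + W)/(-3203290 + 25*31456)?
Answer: -275652842/1208445 ≈ -228.11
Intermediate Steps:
W = 2166880
z = 549138804 (z = (541*(-674))*(-1506) = -364634*(-1506) = 549138804)
(z + W)/(-3203290 + 25*31456) = (549138804 + 2166880)/(-3203290 + 25*31456) = 551305684/(-3203290 + 786400) = 551305684/(-2416890) = 551305684*(-1/2416890) = -275652842/1208445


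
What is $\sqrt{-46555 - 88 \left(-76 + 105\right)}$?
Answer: $i \sqrt{49107} \approx 221.6 i$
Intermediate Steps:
$\sqrt{-46555 - 88 \left(-76 + 105\right)} = \sqrt{-46555 - 2552} = \sqrt{-49107} = i \sqrt{49107}$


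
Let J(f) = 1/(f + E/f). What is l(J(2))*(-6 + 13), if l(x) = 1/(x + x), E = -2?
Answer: 7/2 ≈ 3.5000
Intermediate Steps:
J(f) = 1/(f - 2/f)
l(x) = 1/(2*x)
l(J(2))*(-6 + 13) = (1/(2*((2/(-2 + 2**2)))))*(-6 + 13) = (1/(2*((2/(-2 + 4)))))*7 = (1/(2*((2/2))))*7 = (1/(2*((2*(1/2)))))*7 = ((1/2)/1)*7 = ((1/2)*1)*7 = (1/2)*7 = 7/2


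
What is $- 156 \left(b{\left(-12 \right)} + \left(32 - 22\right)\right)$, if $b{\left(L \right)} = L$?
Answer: $312$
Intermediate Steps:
$- 156 \left(b{\left(-12 \right)} + \left(32 - 22\right)\right) = - 156 \left(-12 + \left(32 - 22\right)\right) = - 156 \left(-12 + 10\right) = \left(-156\right) \left(-2\right) = 312$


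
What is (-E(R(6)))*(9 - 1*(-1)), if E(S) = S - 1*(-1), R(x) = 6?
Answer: -70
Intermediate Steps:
E(S) = 1 + S (E(S) = S + 1 = 1 + S)
(-E(R(6)))*(9 - 1*(-1)) = (-(1 + 6))*(9 - 1*(-1)) = (-1*7)*(9 + 1) = -7*10 = -70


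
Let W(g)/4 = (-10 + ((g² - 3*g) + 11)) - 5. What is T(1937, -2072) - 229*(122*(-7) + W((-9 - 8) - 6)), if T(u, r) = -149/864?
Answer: -301136981/864 ≈ -3.4854e+5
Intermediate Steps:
W(g) = -16 - 12*g + 4*g² (W(g) = 4*((-10 + ((g² - 3*g) + 11)) - 5) = 4*((-10 + (11 + g² - 3*g)) - 5) = 4*((1 + g² - 3*g) - 5) = 4*(-4 + g² - 3*g) = -16 - 12*g + 4*g²)
T(u, r) = -149/864 (T(u, r) = -149*1/864 = -149/864)
T(1937, -2072) - 229*(122*(-7) + W((-9 - 8) - 6)) = -149/864 - 229*(122*(-7) + (-16 - 12*((-9 - 8) - 6) + 4*((-9 - 8) - 6)²)) = -149/864 - 229*(-854 + (-16 - 12*(-17 - 6) + 4*(-17 - 6)²)) = -149/864 - 229*(-854 + (-16 - 12*(-23) + 4*(-23)²)) = -149/864 - 229*(-854 + (-16 + 276 + 4*529)) = -149/864 - 229*(-854 + (-16 + 276 + 2116)) = -149/864 - 229*(-854 + 2376) = -149/864 - 229*1522 = -149/864 - 1*348538 = -149/864 - 348538 = -301136981/864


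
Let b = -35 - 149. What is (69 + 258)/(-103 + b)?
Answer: -327/287 ≈ -1.1394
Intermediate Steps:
b = -184
(69 + 258)/(-103 + b) = (69 + 258)/(-103 - 184) = 327/(-287) = 327*(-1/287) = -327/287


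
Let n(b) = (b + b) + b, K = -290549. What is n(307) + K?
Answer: -289628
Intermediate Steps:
n(b) = 3*b (n(b) = 2*b + b = 3*b)
n(307) + K = 3*307 - 290549 = 921 - 290549 = -289628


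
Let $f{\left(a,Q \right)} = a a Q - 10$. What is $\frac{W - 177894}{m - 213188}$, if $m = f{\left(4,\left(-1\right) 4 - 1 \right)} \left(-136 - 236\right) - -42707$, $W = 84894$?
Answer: $\frac{31000}{45667} \approx 0.67883$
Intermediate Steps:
$f{\left(a,Q \right)} = -10 + Q a^{2}$ ($f{\left(a,Q \right)} = a^{2} Q - 10 = Q a^{2} - 10 = -10 + Q a^{2}$)
$m = 76187$ ($m = \left(-10 + \left(\left(-1\right) 4 - 1\right) 4^{2}\right) \left(-136 - 236\right) - -42707 = \left(-10 + \left(-4 - 1\right) 16\right) \left(-372\right) + 42707 = \left(-10 - 80\right) \left(-372\right) + 42707 = \left(-90\right) \left(-372\right) + 42707 = 33480 + 42707 = 76187$)
$\frac{W - 177894}{m - 213188} = \frac{84894 - 177894}{76187 - 213188} = - \frac{93000}{-137001} = \left(-93000\right) \left(- \frac{1}{137001}\right) = \frac{31000}{45667}$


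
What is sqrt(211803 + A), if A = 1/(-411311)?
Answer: 2*sqrt(8958035197728163)/411311 ≈ 460.22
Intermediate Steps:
A = -1/411311 ≈ -2.4313e-6
sqrt(211803 + A) = sqrt(211803 - 1/411311) = sqrt(87116903732/411311) = 2*sqrt(8958035197728163)/411311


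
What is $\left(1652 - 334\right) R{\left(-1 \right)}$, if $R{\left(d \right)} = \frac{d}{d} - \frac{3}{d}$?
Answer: $5272$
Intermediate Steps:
$R{\left(d \right)} = 1 - \frac{3}{d}$
$\left(1652 - 334\right) R{\left(-1 \right)} = \left(1652 - 334\right) \frac{-3 - 1}{-1} = \left(1652 - 334\right) \left(\left(-1\right) \left(-4\right)\right) = 1318 \cdot 4 = 5272$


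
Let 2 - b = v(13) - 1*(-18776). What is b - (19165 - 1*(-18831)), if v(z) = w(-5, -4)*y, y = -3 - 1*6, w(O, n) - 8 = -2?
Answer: -56716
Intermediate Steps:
w(O, n) = 6 (w(O, n) = 8 - 2 = 6)
y = -9 (y = -3 - 6 = -9)
v(z) = -54 (v(z) = 6*(-9) = -54)
b = -18720 (b = 2 - (-54 - 1*(-18776)) = 2 - (-54 + 18776) = 2 - 1*18722 = 2 - 18722 = -18720)
b - (19165 - 1*(-18831)) = -18720 - (19165 - 1*(-18831)) = -18720 - (19165 + 18831) = -18720 - 1*37996 = -18720 - 37996 = -56716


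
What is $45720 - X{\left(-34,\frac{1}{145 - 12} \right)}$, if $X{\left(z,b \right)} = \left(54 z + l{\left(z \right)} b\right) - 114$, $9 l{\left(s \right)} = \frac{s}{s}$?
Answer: $\frac{57060989}{1197} \approx 47670.0$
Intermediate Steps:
$l{\left(s \right)} = \frac{1}{9}$ ($l{\left(s \right)} = \frac{s \frac{1}{s}}{9} = \frac{1}{9} \cdot 1 = \frac{1}{9}$)
$X{\left(z,b \right)} = -114 + 54 z + \frac{b}{9}$ ($X{\left(z,b \right)} = \left(54 z + \frac{b}{9}\right) - 114 = -114 + 54 z + \frac{b}{9}$)
$45720 - X{\left(-34,\frac{1}{145 - 12} \right)} = 45720 - \left(-114 + 54 \left(-34\right) + \frac{1}{9 \left(145 - 12\right)}\right) = 45720 - \left(-114 - 1836 + \frac{1}{9 \cdot 133}\right) = 45720 - \left(-114 - 1836 + \frac{1}{9} \cdot \frac{1}{133}\right) = 45720 - \left(-114 - 1836 + \frac{1}{1197}\right) = 45720 - - \frac{2334149}{1197} = 45720 + \frac{2334149}{1197} = \frac{57060989}{1197}$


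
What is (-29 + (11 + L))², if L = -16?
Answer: 1156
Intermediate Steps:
(-29 + (11 + L))² = (-29 + (11 - 16))² = (-29 - 5)² = (-34)² = 1156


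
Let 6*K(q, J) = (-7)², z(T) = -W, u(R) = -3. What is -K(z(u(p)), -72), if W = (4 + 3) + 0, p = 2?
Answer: -49/6 ≈ -8.1667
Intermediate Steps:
W = 7 (W = 7 + 0 = 7)
z(T) = -7 (z(T) = -1*7 = -7)
K(q, J) = 49/6 (K(q, J) = (⅙)*(-7)² = (⅙)*49 = 49/6)
-K(z(u(p)), -72) = -1*49/6 = -49/6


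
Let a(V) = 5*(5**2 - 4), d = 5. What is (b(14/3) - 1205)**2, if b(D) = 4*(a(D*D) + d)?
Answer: 585225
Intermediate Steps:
a(V) = 105 (a(V) = 5*(25 - 4) = 5*21 = 105)
b(D) = 440 (b(D) = 4*(105 + 5) = 4*110 = 440)
(b(14/3) - 1205)**2 = (440 - 1205)**2 = (-765)**2 = 585225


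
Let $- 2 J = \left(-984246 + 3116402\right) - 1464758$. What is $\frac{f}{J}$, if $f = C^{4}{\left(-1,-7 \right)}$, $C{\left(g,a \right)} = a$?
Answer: $- \frac{2401}{333699} \approx -0.0071951$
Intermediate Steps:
$f = 2401$ ($f = \left(-7\right)^{4} = 2401$)
$J = -333699$ ($J = - \frac{\left(-984246 + 3116402\right) - 1464758}{2} = - \frac{2132156 - 1464758}{2} = \left(- \frac{1}{2}\right) 667398 = -333699$)
$\frac{f}{J} = \frac{2401}{-333699} = 2401 \left(- \frac{1}{333699}\right) = - \frac{2401}{333699}$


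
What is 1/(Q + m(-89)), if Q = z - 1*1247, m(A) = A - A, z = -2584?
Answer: -1/3831 ≈ -0.00026103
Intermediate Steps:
m(A) = 0
Q = -3831 (Q = -2584 - 1*1247 = -2584 - 1247 = -3831)
1/(Q + m(-89)) = 1/(-3831 + 0) = 1/(-3831) = -1/3831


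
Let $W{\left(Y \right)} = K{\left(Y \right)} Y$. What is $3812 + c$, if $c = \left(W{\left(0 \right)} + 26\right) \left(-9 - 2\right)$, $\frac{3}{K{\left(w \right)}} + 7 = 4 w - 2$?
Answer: $3526$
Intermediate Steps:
$K{\left(w \right)} = \frac{3}{-9 + 4 w}$ ($K{\left(w \right)} = \frac{3}{-7 + \left(4 w - 2\right)} = \frac{3}{-7 + \left(-2 + 4 w\right)} = \frac{3}{-9 + 4 w}$)
$W{\left(Y \right)} = \frac{3 Y}{-9 + 4 Y}$ ($W{\left(Y \right)} = \frac{3}{-9 + 4 Y} Y = \frac{3 Y}{-9 + 4 Y}$)
$c = -286$ ($c = \left(3 \cdot 0 \frac{1}{-9 + 4 \cdot 0} + 26\right) \left(-9 - 2\right) = \left(3 \cdot 0 \frac{1}{-9 + 0} + 26\right) \left(-9 - 2\right) = \left(3 \cdot 0 \frac{1}{-9} + 26\right) \left(-11\right) = \left(3 \cdot 0 \left(- \frac{1}{9}\right) + 26\right) \left(-11\right) = \left(0 + 26\right) \left(-11\right) = 26 \left(-11\right) = -286$)
$3812 + c = 3812 - 286 = 3526$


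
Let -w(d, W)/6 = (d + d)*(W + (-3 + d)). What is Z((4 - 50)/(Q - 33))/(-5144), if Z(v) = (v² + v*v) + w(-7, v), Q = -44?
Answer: 584825/3812347 ≈ 0.15340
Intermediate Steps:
w(d, W) = -12*d*(-3 + W + d) (w(d, W) = -6*(d + d)*(W + (-3 + d)) = -6*2*d*(-3 + W + d) = -12*d*(-3 + W + d))
Z(v) = -840 + 2*v² + 84*v (Z(v) = (v² + v*v) + 12*(-7)*(3 - v - 1*(-7)) = (v² + v²) + 12*(-7)*(3 - v + 7) = 2*v² + 12*(-7)*(10 - v) = 2*v² + (-840 + 84*v) = -840 + 2*v² + 84*v)
Z((4 - 50)/(Q - 33))/(-5144) = (-840 + 2*((4 - 50)/(-44 - 33))² + 84*((4 - 50)/(-44 - 33)))/(-5144) = (-840 + 2*(-46/(-77))² + 84*(-46/(-77)))*(-1/5144) = (-840 + 2*(-46*(-1/77))² + 84*(-46*(-1/77)))*(-1/5144) = (-840 + 2*(46/77)² + 84*(46/77))*(-1/5144) = (-840 + 2*(2116/5929) + 552/11)*(-1/5144) = (-840 + 4232/5929 + 552/11)*(-1/5144) = -4678600/5929*(-1/5144) = 584825/3812347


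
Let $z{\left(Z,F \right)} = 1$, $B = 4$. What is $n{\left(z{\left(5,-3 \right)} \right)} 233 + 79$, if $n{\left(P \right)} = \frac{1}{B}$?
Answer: $\frac{549}{4} \approx 137.25$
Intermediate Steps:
$n{\left(P \right)} = \frac{1}{4}$
$n{\left(z{\left(5,-3 \right)} \right)} 233 + 79 = \frac{1}{4} \cdot 233 + 79 = \frac{233}{4} + 79 = \frac{549}{4}$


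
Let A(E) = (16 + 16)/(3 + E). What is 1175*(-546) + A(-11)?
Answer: -641554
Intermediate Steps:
A(E) = 32/(3 + E)
1175*(-546) + A(-11) = 1175*(-546) + 32/(3 - 11) = -641550 + 32/(-8) = -641550 + 32*(-⅛) = -641550 - 4 = -641554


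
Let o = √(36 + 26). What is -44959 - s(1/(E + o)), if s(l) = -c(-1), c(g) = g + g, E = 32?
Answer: -44961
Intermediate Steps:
o = √62 ≈ 7.8740
c(g) = 2*g
s(l) = 2 (s(l) = -2*(-1) = -1*(-2) = 2)
-44959 - s(1/(E + o)) = -44959 - 1*2 = -44959 - 2 = -44961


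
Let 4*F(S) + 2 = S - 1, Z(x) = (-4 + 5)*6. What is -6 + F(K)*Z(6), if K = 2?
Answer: -15/2 ≈ -7.5000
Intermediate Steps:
Z(x) = 6 (Z(x) = 1*6 = 6)
F(S) = -3/4 + S/4 (F(S) = -1/2 + (S - 1)/4 = -1/2 + (-1 + S)/4 = -1/2 + (-1/4 + S/4) = -3/4 + S/4)
-6 + F(K)*Z(6) = -6 + (-3/4 + (1/4)*2)*6 = -6 + (-3/4 + 1/2)*6 = -6 - 1/4*6 = -6 - 3/2 = -15/2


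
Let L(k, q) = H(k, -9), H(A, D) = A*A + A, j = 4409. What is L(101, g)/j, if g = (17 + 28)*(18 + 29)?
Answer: 10302/4409 ≈ 2.3366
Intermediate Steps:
g = 2115 (g = 45*47 = 2115)
H(A, D) = A + A² (H(A, D) = A² + A = A + A²)
L(k, q) = k*(1 + k)
L(101, g)/j = (101*(1 + 101))/4409 = (101*102)*(1/4409) = 10302*(1/4409) = 10302/4409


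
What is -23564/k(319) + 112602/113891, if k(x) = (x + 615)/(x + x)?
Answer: -856056495022/53187097 ≈ -16095.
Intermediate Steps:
k(x) = (615 + x)/(2*x) (k(x) = (615 + x)/((2*x)) = (615 + x)*(1/(2*x)) = (615 + x)/(2*x))
-23564/k(319) + 112602/113891 = -23564*638/(615 + 319) + 112602/113891 = -23564/((1/2)*(1/319)*934) + 112602*(1/113891) = -23564/467/319 + 112602/113891 = -23564*319/467 + 112602/113891 = -7516916/467 + 112602/113891 = -856056495022/53187097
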